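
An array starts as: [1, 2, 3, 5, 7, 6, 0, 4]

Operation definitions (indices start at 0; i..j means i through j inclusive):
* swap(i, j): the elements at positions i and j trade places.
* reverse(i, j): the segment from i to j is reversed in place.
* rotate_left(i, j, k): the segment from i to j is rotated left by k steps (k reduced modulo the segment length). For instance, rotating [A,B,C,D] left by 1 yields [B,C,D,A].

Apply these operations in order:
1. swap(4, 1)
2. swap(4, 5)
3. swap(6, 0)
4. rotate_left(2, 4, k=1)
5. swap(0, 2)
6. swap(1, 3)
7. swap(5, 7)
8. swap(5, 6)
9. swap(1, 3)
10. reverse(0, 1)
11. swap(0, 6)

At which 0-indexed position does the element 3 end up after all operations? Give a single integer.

Answer: 4

Derivation:
After 1 (swap(4, 1)): [1, 7, 3, 5, 2, 6, 0, 4]
After 2 (swap(4, 5)): [1, 7, 3, 5, 6, 2, 0, 4]
After 3 (swap(6, 0)): [0, 7, 3, 5, 6, 2, 1, 4]
After 4 (rotate_left(2, 4, k=1)): [0, 7, 5, 6, 3, 2, 1, 4]
After 5 (swap(0, 2)): [5, 7, 0, 6, 3, 2, 1, 4]
After 6 (swap(1, 3)): [5, 6, 0, 7, 3, 2, 1, 4]
After 7 (swap(5, 7)): [5, 6, 0, 7, 3, 4, 1, 2]
After 8 (swap(5, 6)): [5, 6, 0, 7, 3, 1, 4, 2]
After 9 (swap(1, 3)): [5, 7, 0, 6, 3, 1, 4, 2]
After 10 (reverse(0, 1)): [7, 5, 0, 6, 3, 1, 4, 2]
After 11 (swap(0, 6)): [4, 5, 0, 6, 3, 1, 7, 2]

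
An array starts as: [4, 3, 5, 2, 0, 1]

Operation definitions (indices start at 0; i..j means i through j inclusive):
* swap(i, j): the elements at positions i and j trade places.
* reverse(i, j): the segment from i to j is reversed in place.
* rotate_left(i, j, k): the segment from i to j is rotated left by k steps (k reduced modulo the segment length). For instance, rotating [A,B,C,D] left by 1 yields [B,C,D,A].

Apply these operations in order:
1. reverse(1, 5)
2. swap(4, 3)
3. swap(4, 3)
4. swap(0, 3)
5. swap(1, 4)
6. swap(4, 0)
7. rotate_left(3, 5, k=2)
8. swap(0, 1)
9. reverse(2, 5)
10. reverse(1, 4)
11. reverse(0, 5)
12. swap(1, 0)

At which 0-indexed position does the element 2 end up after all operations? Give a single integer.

After 1 (reverse(1, 5)): [4, 1, 0, 2, 5, 3]
After 2 (swap(4, 3)): [4, 1, 0, 5, 2, 3]
After 3 (swap(4, 3)): [4, 1, 0, 2, 5, 3]
After 4 (swap(0, 3)): [2, 1, 0, 4, 5, 3]
After 5 (swap(1, 4)): [2, 5, 0, 4, 1, 3]
After 6 (swap(4, 0)): [1, 5, 0, 4, 2, 3]
After 7 (rotate_left(3, 5, k=2)): [1, 5, 0, 3, 4, 2]
After 8 (swap(0, 1)): [5, 1, 0, 3, 4, 2]
After 9 (reverse(2, 5)): [5, 1, 2, 4, 3, 0]
After 10 (reverse(1, 4)): [5, 3, 4, 2, 1, 0]
After 11 (reverse(0, 5)): [0, 1, 2, 4, 3, 5]
After 12 (swap(1, 0)): [1, 0, 2, 4, 3, 5]

Answer: 2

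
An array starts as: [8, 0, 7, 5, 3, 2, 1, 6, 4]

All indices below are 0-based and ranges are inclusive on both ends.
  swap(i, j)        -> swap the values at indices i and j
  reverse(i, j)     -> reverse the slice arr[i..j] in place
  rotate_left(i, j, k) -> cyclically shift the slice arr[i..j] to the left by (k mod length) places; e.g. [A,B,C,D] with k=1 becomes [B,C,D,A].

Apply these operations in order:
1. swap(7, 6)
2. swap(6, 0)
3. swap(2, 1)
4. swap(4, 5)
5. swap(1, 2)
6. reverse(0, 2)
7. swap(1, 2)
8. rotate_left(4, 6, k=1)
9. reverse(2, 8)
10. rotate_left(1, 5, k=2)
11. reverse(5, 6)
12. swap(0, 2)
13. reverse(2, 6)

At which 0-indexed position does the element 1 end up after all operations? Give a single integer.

After 1 (swap(7, 6)): [8, 0, 7, 5, 3, 2, 6, 1, 4]
After 2 (swap(6, 0)): [6, 0, 7, 5, 3, 2, 8, 1, 4]
After 3 (swap(2, 1)): [6, 7, 0, 5, 3, 2, 8, 1, 4]
After 4 (swap(4, 5)): [6, 7, 0, 5, 2, 3, 8, 1, 4]
After 5 (swap(1, 2)): [6, 0, 7, 5, 2, 3, 8, 1, 4]
After 6 (reverse(0, 2)): [7, 0, 6, 5, 2, 3, 8, 1, 4]
After 7 (swap(1, 2)): [7, 6, 0, 5, 2, 3, 8, 1, 4]
After 8 (rotate_left(4, 6, k=1)): [7, 6, 0, 5, 3, 8, 2, 1, 4]
After 9 (reverse(2, 8)): [7, 6, 4, 1, 2, 8, 3, 5, 0]
After 10 (rotate_left(1, 5, k=2)): [7, 1, 2, 8, 6, 4, 3, 5, 0]
After 11 (reverse(5, 6)): [7, 1, 2, 8, 6, 3, 4, 5, 0]
After 12 (swap(0, 2)): [2, 1, 7, 8, 6, 3, 4, 5, 0]
After 13 (reverse(2, 6)): [2, 1, 4, 3, 6, 8, 7, 5, 0]

Answer: 1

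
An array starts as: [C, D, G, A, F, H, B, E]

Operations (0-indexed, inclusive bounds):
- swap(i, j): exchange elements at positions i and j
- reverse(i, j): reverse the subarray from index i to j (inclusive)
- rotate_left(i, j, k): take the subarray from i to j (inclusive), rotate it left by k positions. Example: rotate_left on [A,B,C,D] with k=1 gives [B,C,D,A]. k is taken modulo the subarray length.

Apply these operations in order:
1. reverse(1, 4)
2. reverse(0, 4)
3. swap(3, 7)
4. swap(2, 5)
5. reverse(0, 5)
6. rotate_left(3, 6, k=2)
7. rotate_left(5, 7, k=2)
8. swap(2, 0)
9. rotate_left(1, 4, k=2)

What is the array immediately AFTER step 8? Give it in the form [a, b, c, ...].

Answer: [E, C, A, D, B, F, H, G]

Derivation:
After 1 (reverse(1, 4)): [C, F, A, G, D, H, B, E]
After 2 (reverse(0, 4)): [D, G, A, F, C, H, B, E]
After 3 (swap(3, 7)): [D, G, A, E, C, H, B, F]
After 4 (swap(2, 5)): [D, G, H, E, C, A, B, F]
After 5 (reverse(0, 5)): [A, C, E, H, G, D, B, F]
After 6 (rotate_left(3, 6, k=2)): [A, C, E, D, B, H, G, F]
After 7 (rotate_left(5, 7, k=2)): [A, C, E, D, B, F, H, G]
After 8 (swap(2, 0)): [E, C, A, D, B, F, H, G]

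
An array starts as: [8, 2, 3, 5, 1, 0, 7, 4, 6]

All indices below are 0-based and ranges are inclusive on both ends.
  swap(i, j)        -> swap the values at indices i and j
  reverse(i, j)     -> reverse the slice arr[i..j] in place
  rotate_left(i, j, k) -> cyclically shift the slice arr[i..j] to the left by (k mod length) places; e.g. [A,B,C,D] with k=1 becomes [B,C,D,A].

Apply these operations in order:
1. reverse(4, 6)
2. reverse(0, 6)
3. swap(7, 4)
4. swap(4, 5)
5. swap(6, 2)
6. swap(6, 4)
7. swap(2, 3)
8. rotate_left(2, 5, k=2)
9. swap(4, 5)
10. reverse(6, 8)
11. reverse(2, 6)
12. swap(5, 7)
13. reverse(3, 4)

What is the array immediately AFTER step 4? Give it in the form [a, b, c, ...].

After 1 (reverse(4, 6)): [8, 2, 3, 5, 7, 0, 1, 4, 6]
After 2 (reverse(0, 6)): [1, 0, 7, 5, 3, 2, 8, 4, 6]
After 3 (swap(7, 4)): [1, 0, 7, 5, 4, 2, 8, 3, 6]
After 4 (swap(4, 5)): [1, 0, 7, 5, 2, 4, 8, 3, 6]

Answer: [1, 0, 7, 5, 2, 4, 8, 3, 6]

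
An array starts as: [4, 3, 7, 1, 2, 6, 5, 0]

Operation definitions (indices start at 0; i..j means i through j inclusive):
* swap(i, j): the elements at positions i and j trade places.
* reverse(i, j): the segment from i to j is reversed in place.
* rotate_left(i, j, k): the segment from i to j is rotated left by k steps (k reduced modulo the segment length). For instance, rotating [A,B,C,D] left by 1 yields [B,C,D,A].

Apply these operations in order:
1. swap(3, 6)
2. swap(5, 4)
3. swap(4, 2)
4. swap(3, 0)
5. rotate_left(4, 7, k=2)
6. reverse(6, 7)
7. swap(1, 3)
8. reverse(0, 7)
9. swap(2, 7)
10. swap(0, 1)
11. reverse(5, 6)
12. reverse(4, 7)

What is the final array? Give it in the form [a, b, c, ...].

Answer: [2, 7, 5, 1, 0, 6, 4, 3]

Derivation:
After 1 (swap(3, 6)): [4, 3, 7, 5, 2, 6, 1, 0]
After 2 (swap(5, 4)): [4, 3, 7, 5, 6, 2, 1, 0]
After 3 (swap(4, 2)): [4, 3, 6, 5, 7, 2, 1, 0]
After 4 (swap(3, 0)): [5, 3, 6, 4, 7, 2, 1, 0]
After 5 (rotate_left(4, 7, k=2)): [5, 3, 6, 4, 1, 0, 7, 2]
After 6 (reverse(6, 7)): [5, 3, 6, 4, 1, 0, 2, 7]
After 7 (swap(1, 3)): [5, 4, 6, 3, 1, 0, 2, 7]
After 8 (reverse(0, 7)): [7, 2, 0, 1, 3, 6, 4, 5]
After 9 (swap(2, 7)): [7, 2, 5, 1, 3, 6, 4, 0]
After 10 (swap(0, 1)): [2, 7, 5, 1, 3, 6, 4, 0]
After 11 (reverse(5, 6)): [2, 7, 5, 1, 3, 4, 6, 0]
After 12 (reverse(4, 7)): [2, 7, 5, 1, 0, 6, 4, 3]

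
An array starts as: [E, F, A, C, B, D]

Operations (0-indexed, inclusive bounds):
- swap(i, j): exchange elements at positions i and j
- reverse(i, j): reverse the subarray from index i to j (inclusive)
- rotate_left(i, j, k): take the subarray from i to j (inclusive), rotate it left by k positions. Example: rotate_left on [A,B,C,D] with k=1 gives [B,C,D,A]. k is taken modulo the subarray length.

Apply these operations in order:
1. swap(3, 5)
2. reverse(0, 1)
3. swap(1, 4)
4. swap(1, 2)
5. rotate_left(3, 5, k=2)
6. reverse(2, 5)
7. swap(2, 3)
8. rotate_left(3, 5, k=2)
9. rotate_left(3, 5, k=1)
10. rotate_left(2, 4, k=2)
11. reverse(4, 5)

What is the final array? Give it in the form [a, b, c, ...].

After 1 (swap(3, 5)): [E, F, A, D, B, C]
After 2 (reverse(0, 1)): [F, E, A, D, B, C]
After 3 (swap(1, 4)): [F, B, A, D, E, C]
After 4 (swap(1, 2)): [F, A, B, D, E, C]
After 5 (rotate_left(3, 5, k=2)): [F, A, B, C, D, E]
After 6 (reverse(2, 5)): [F, A, E, D, C, B]
After 7 (swap(2, 3)): [F, A, D, E, C, B]
After 8 (rotate_left(3, 5, k=2)): [F, A, D, B, E, C]
After 9 (rotate_left(3, 5, k=1)): [F, A, D, E, C, B]
After 10 (rotate_left(2, 4, k=2)): [F, A, C, D, E, B]
After 11 (reverse(4, 5)): [F, A, C, D, B, E]

Answer: [F, A, C, D, B, E]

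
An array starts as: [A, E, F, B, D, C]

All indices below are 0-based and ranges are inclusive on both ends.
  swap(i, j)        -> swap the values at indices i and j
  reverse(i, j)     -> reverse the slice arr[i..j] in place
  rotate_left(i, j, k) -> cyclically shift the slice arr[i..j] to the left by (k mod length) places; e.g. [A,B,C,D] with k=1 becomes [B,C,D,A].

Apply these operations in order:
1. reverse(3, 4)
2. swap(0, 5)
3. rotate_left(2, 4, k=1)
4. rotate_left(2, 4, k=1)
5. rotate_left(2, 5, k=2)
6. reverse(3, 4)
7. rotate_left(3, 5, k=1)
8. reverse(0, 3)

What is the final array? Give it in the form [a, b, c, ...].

After 1 (reverse(3, 4)): [A, E, F, D, B, C]
After 2 (swap(0, 5)): [C, E, F, D, B, A]
After 3 (rotate_left(2, 4, k=1)): [C, E, D, B, F, A]
After 4 (rotate_left(2, 4, k=1)): [C, E, B, F, D, A]
After 5 (rotate_left(2, 5, k=2)): [C, E, D, A, B, F]
After 6 (reverse(3, 4)): [C, E, D, B, A, F]
After 7 (rotate_left(3, 5, k=1)): [C, E, D, A, F, B]
After 8 (reverse(0, 3)): [A, D, E, C, F, B]

Answer: [A, D, E, C, F, B]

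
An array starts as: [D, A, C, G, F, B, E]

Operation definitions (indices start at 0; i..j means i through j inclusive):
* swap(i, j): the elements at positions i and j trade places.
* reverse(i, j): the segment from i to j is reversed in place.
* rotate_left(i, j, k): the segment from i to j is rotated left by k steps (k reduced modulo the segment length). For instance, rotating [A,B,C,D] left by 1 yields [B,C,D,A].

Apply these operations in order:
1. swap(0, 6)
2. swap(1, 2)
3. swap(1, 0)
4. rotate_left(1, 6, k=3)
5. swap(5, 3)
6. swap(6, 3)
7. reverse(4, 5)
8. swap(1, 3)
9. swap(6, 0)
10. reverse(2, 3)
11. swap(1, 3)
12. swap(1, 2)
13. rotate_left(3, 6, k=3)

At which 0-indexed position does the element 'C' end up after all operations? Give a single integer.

Answer: 3

Derivation:
After 1 (swap(0, 6)): [E, A, C, G, F, B, D]
After 2 (swap(1, 2)): [E, C, A, G, F, B, D]
After 3 (swap(1, 0)): [C, E, A, G, F, B, D]
After 4 (rotate_left(1, 6, k=3)): [C, F, B, D, E, A, G]
After 5 (swap(5, 3)): [C, F, B, A, E, D, G]
After 6 (swap(6, 3)): [C, F, B, G, E, D, A]
After 7 (reverse(4, 5)): [C, F, B, G, D, E, A]
After 8 (swap(1, 3)): [C, G, B, F, D, E, A]
After 9 (swap(6, 0)): [A, G, B, F, D, E, C]
After 10 (reverse(2, 3)): [A, G, F, B, D, E, C]
After 11 (swap(1, 3)): [A, B, F, G, D, E, C]
After 12 (swap(1, 2)): [A, F, B, G, D, E, C]
After 13 (rotate_left(3, 6, k=3)): [A, F, B, C, G, D, E]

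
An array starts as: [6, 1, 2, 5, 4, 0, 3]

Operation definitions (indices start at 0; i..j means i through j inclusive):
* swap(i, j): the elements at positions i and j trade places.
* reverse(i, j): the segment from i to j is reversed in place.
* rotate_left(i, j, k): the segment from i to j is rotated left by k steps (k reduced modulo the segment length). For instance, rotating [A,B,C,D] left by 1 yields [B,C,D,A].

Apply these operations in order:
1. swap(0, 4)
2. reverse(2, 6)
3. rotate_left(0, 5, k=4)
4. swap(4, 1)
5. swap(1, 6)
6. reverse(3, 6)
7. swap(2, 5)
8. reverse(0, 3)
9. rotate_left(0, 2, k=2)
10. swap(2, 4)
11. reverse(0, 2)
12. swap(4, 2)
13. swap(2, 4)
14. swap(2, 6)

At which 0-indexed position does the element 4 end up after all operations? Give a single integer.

Answer: 5

Derivation:
After 1 (swap(0, 4)): [4, 1, 2, 5, 6, 0, 3]
After 2 (reverse(2, 6)): [4, 1, 3, 0, 6, 5, 2]
After 3 (rotate_left(0, 5, k=4)): [6, 5, 4, 1, 3, 0, 2]
After 4 (swap(4, 1)): [6, 3, 4, 1, 5, 0, 2]
After 5 (swap(1, 6)): [6, 2, 4, 1, 5, 0, 3]
After 6 (reverse(3, 6)): [6, 2, 4, 3, 0, 5, 1]
After 7 (swap(2, 5)): [6, 2, 5, 3, 0, 4, 1]
After 8 (reverse(0, 3)): [3, 5, 2, 6, 0, 4, 1]
After 9 (rotate_left(0, 2, k=2)): [2, 3, 5, 6, 0, 4, 1]
After 10 (swap(2, 4)): [2, 3, 0, 6, 5, 4, 1]
After 11 (reverse(0, 2)): [0, 3, 2, 6, 5, 4, 1]
After 12 (swap(4, 2)): [0, 3, 5, 6, 2, 4, 1]
After 13 (swap(2, 4)): [0, 3, 2, 6, 5, 4, 1]
After 14 (swap(2, 6)): [0, 3, 1, 6, 5, 4, 2]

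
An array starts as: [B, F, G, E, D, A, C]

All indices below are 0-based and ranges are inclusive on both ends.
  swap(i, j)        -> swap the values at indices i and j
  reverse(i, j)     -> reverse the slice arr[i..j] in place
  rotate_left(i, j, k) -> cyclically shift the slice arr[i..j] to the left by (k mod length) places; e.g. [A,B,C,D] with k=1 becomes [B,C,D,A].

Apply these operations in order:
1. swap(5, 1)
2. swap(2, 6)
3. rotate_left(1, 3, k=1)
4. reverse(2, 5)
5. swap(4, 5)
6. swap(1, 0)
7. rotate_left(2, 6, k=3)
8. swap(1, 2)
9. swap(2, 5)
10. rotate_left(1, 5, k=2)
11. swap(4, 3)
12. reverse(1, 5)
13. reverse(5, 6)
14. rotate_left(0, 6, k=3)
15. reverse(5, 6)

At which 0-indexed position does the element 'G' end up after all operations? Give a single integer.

Answer: 3

Derivation:
After 1 (swap(5, 1)): [B, A, G, E, D, F, C]
After 2 (swap(2, 6)): [B, A, C, E, D, F, G]
After 3 (rotate_left(1, 3, k=1)): [B, C, E, A, D, F, G]
After 4 (reverse(2, 5)): [B, C, F, D, A, E, G]
After 5 (swap(4, 5)): [B, C, F, D, E, A, G]
After 6 (swap(1, 0)): [C, B, F, D, E, A, G]
After 7 (rotate_left(2, 6, k=3)): [C, B, A, G, F, D, E]
After 8 (swap(1, 2)): [C, A, B, G, F, D, E]
After 9 (swap(2, 5)): [C, A, D, G, F, B, E]
After 10 (rotate_left(1, 5, k=2)): [C, G, F, B, A, D, E]
After 11 (swap(4, 3)): [C, G, F, A, B, D, E]
After 12 (reverse(1, 5)): [C, D, B, A, F, G, E]
After 13 (reverse(5, 6)): [C, D, B, A, F, E, G]
After 14 (rotate_left(0, 6, k=3)): [A, F, E, G, C, D, B]
After 15 (reverse(5, 6)): [A, F, E, G, C, B, D]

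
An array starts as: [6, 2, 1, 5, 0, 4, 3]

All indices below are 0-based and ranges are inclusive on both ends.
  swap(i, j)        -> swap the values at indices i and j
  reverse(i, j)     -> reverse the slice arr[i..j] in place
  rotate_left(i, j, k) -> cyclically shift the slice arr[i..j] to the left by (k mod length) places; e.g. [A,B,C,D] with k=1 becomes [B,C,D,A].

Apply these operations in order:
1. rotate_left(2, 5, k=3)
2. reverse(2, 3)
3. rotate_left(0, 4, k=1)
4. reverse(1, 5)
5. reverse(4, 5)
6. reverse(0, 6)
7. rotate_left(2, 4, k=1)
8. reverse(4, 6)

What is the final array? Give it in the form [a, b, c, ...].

Answer: [3, 4, 5, 6, 2, 0, 1]

Derivation:
After 1 (rotate_left(2, 5, k=3)): [6, 2, 4, 1, 5, 0, 3]
After 2 (reverse(2, 3)): [6, 2, 1, 4, 5, 0, 3]
After 3 (rotate_left(0, 4, k=1)): [2, 1, 4, 5, 6, 0, 3]
After 4 (reverse(1, 5)): [2, 0, 6, 5, 4, 1, 3]
After 5 (reverse(4, 5)): [2, 0, 6, 5, 1, 4, 3]
After 6 (reverse(0, 6)): [3, 4, 1, 5, 6, 0, 2]
After 7 (rotate_left(2, 4, k=1)): [3, 4, 5, 6, 1, 0, 2]
After 8 (reverse(4, 6)): [3, 4, 5, 6, 2, 0, 1]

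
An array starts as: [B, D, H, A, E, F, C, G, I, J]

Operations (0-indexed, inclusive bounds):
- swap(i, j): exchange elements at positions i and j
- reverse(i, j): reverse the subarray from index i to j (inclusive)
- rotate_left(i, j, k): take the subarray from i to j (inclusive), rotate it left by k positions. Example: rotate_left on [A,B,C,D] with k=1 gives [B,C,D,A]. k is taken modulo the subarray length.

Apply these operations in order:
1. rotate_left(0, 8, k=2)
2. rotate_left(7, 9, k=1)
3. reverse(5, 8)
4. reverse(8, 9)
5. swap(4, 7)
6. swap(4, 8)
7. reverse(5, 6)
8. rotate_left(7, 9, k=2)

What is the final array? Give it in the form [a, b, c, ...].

After 1 (rotate_left(0, 8, k=2)): [H, A, E, F, C, G, I, B, D, J]
After 2 (rotate_left(7, 9, k=1)): [H, A, E, F, C, G, I, D, J, B]
After 3 (reverse(5, 8)): [H, A, E, F, C, J, D, I, G, B]
After 4 (reverse(8, 9)): [H, A, E, F, C, J, D, I, B, G]
After 5 (swap(4, 7)): [H, A, E, F, I, J, D, C, B, G]
After 6 (swap(4, 8)): [H, A, E, F, B, J, D, C, I, G]
After 7 (reverse(5, 6)): [H, A, E, F, B, D, J, C, I, G]
After 8 (rotate_left(7, 9, k=2)): [H, A, E, F, B, D, J, G, C, I]

Answer: [H, A, E, F, B, D, J, G, C, I]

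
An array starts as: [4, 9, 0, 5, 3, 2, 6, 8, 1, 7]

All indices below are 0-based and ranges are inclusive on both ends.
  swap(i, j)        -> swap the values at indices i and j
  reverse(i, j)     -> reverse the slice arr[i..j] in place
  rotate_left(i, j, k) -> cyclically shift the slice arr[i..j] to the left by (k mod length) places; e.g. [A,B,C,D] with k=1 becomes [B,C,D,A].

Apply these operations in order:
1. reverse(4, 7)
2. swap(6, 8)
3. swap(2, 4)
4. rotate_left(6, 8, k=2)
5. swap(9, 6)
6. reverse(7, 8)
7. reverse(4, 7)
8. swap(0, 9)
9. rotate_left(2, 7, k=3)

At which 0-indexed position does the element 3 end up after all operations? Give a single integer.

Answer: 7

Derivation:
After 1 (reverse(4, 7)): [4, 9, 0, 5, 8, 6, 2, 3, 1, 7]
After 2 (swap(6, 8)): [4, 9, 0, 5, 8, 6, 1, 3, 2, 7]
After 3 (swap(2, 4)): [4, 9, 8, 5, 0, 6, 1, 3, 2, 7]
After 4 (rotate_left(6, 8, k=2)): [4, 9, 8, 5, 0, 6, 2, 1, 3, 7]
After 5 (swap(9, 6)): [4, 9, 8, 5, 0, 6, 7, 1, 3, 2]
After 6 (reverse(7, 8)): [4, 9, 8, 5, 0, 6, 7, 3, 1, 2]
After 7 (reverse(4, 7)): [4, 9, 8, 5, 3, 7, 6, 0, 1, 2]
After 8 (swap(0, 9)): [2, 9, 8, 5, 3, 7, 6, 0, 1, 4]
After 9 (rotate_left(2, 7, k=3)): [2, 9, 7, 6, 0, 8, 5, 3, 1, 4]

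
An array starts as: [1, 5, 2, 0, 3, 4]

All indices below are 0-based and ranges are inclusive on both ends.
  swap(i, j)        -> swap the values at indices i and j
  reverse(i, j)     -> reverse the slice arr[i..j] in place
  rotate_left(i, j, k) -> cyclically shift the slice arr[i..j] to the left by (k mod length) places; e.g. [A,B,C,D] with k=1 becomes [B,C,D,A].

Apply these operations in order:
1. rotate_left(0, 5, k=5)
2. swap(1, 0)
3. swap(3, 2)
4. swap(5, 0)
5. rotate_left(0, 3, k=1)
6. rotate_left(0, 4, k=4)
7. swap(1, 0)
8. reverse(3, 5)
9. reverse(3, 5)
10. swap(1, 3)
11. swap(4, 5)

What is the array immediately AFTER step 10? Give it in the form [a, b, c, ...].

Answer: [4, 5, 2, 0, 3, 1]

Derivation:
After 1 (rotate_left(0, 5, k=5)): [4, 1, 5, 2, 0, 3]
After 2 (swap(1, 0)): [1, 4, 5, 2, 0, 3]
After 3 (swap(3, 2)): [1, 4, 2, 5, 0, 3]
After 4 (swap(5, 0)): [3, 4, 2, 5, 0, 1]
After 5 (rotate_left(0, 3, k=1)): [4, 2, 5, 3, 0, 1]
After 6 (rotate_left(0, 4, k=4)): [0, 4, 2, 5, 3, 1]
After 7 (swap(1, 0)): [4, 0, 2, 5, 3, 1]
After 8 (reverse(3, 5)): [4, 0, 2, 1, 3, 5]
After 9 (reverse(3, 5)): [4, 0, 2, 5, 3, 1]
After 10 (swap(1, 3)): [4, 5, 2, 0, 3, 1]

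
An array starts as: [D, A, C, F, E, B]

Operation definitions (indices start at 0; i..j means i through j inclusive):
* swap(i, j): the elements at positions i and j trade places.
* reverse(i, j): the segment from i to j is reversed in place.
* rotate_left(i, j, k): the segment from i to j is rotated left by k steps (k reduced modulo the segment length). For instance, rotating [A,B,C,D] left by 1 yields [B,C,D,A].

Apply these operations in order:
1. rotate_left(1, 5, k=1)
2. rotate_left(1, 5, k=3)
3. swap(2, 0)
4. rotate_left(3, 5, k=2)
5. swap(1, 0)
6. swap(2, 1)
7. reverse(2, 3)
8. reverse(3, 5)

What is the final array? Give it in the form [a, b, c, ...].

Answer: [B, D, E, F, C, A]

Derivation:
After 1 (rotate_left(1, 5, k=1)): [D, C, F, E, B, A]
After 2 (rotate_left(1, 5, k=3)): [D, B, A, C, F, E]
After 3 (swap(2, 0)): [A, B, D, C, F, E]
After 4 (rotate_left(3, 5, k=2)): [A, B, D, E, C, F]
After 5 (swap(1, 0)): [B, A, D, E, C, F]
After 6 (swap(2, 1)): [B, D, A, E, C, F]
After 7 (reverse(2, 3)): [B, D, E, A, C, F]
After 8 (reverse(3, 5)): [B, D, E, F, C, A]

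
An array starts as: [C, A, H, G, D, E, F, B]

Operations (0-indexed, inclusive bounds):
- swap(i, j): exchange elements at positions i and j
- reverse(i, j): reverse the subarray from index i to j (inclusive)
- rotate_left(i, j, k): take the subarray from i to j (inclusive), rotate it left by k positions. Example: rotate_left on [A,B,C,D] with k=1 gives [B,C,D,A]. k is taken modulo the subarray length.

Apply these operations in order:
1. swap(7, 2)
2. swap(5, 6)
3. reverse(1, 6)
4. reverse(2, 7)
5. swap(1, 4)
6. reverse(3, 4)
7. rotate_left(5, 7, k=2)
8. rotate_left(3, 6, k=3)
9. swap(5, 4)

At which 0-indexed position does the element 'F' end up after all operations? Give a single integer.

Answer: 6

Derivation:
After 1 (swap(7, 2)): [C, A, B, G, D, E, F, H]
After 2 (swap(5, 6)): [C, A, B, G, D, F, E, H]
After 3 (reverse(1, 6)): [C, E, F, D, G, B, A, H]
After 4 (reverse(2, 7)): [C, E, H, A, B, G, D, F]
After 5 (swap(1, 4)): [C, B, H, A, E, G, D, F]
After 6 (reverse(3, 4)): [C, B, H, E, A, G, D, F]
After 7 (rotate_left(5, 7, k=2)): [C, B, H, E, A, F, G, D]
After 8 (rotate_left(3, 6, k=3)): [C, B, H, G, E, A, F, D]
After 9 (swap(5, 4)): [C, B, H, G, A, E, F, D]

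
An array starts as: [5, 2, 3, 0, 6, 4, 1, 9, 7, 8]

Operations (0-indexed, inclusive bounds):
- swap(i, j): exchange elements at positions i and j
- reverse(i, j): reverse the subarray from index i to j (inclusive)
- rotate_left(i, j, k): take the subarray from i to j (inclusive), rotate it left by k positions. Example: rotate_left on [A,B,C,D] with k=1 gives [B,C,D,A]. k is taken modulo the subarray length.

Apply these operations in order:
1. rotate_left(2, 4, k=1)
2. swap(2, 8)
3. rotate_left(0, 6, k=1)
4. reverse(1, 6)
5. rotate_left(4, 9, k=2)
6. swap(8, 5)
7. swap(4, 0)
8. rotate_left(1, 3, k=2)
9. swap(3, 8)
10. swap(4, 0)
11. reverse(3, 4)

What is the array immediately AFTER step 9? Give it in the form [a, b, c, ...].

Answer: [7, 4, 5, 9, 2, 3, 0, 8, 1, 6]

Derivation:
After 1 (rotate_left(2, 4, k=1)): [5, 2, 0, 6, 3, 4, 1, 9, 7, 8]
After 2 (swap(2, 8)): [5, 2, 7, 6, 3, 4, 1, 9, 0, 8]
After 3 (rotate_left(0, 6, k=1)): [2, 7, 6, 3, 4, 1, 5, 9, 0, 8]
After 4 (reverse(1, 6)): [2, 5, 1, 4, 3, 6, 7, 9, 0, 8]
After 5 (rotate_left(4, 9, k=2)): [2, 5, 1, 4, 7, 9, 0, 8, 3, 6]
After 6 (swap(8, 5)): [2, 5, 1, 4, 7, 3, 0, 8, 9, 6]
After 7 (swap(4, 0)): [7, 5, 1, 4, 2, 3, 0, 8, 9, 6]
After 8 (rotate_left(1, 3, k=2)): [7, 4, 5, 1, 2, 3, 0, 8, 9, 6]
After 9 (swap(3, 8)): [7, 4, 5, 9, 2, 3, 0, 8, 1, 6]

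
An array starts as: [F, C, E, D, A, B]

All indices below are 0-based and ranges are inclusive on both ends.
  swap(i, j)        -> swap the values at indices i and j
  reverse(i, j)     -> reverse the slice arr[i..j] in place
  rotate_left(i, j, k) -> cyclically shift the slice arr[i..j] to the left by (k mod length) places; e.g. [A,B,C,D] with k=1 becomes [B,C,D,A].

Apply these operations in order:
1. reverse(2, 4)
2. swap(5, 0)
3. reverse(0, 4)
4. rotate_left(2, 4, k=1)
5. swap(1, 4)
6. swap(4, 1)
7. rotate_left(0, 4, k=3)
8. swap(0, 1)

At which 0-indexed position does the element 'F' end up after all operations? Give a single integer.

Answer: 5

Derivation:
After 1 (reverse(2, 4)): [F, C, A, D, E, B]
After 2 (swap(5, 0)): [B, C, A, D, E, F]
After 3 (reverse(0, 4)): [E, D, A, C, B, F]
After 4 (rotate_left(2, 4, k=1)): [E, D, C, B, A, F]
After 5 (swap(1, 4)): [E, A, C, B, D, F]
After 6 (swap(4, 1)): [E, D, C, B, A, F]
After 7 (rotate_left(0, 4, k=3)): [B, A, E, D, C, F]
After 8 (swap(0, 1)): [A, B, E, D, C, F]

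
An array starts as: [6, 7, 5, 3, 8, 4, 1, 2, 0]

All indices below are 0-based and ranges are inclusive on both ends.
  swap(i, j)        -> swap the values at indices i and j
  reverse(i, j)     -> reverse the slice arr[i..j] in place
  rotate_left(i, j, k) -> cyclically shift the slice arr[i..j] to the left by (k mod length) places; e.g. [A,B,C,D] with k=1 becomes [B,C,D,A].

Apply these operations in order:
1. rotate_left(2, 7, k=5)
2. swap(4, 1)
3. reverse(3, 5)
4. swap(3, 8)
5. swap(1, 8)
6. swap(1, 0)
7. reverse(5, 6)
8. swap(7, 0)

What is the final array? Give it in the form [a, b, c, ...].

Answer: [1, 6, 2, 0, 7, 4, 5, 8, 3]

Derivation:
After 1 (rotate_left(2, 7, k=5)): [6, 7, 2, 5, 3, 8, 4, 1, 0]
After 2 (swap(4, 1)): [6, 3, 2, 5, 7, 8, 4, 1, 0]
After 3 (reverse(3, 5)): [6, 3, 2, 8, 7, 5, 4, 1, 0]
After 4 (swap(3, 8)): [6, 3, 2, 0, 7, 5, 4, 1, 8]
After 5 (swap(1, 8)): [6, 8, 2, 0, 7, 5, 4, 1, 3]
After 6 (swap(1, 0)): [8, 6, 2, 0, 7, 5, 4, 1, 3]
After 7 (reverse(5, 6)): [8, 6, 2, 0, 7, 4, 5, 1, 3]
After 8 (swap(7, 0)): [1, 6, 2, 0, 7, 4, 5, 8, 3]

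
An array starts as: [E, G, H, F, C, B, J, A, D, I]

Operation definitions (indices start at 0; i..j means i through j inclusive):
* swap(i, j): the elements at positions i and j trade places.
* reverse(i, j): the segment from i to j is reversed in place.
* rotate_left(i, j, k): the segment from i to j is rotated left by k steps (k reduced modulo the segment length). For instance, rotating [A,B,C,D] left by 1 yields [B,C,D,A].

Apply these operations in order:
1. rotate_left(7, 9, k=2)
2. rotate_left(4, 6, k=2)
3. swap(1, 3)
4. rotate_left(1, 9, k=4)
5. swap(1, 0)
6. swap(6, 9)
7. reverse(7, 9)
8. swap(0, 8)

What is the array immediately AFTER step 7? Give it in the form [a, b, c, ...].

After 1 (rotate_left(7, 9, k=2)): [E, G, H, F, C, B, J, I, A, D]
After 2 (rotate_left(4, 6, k=2)): [E, G, H, F, J, C, B, I, A, D]
After 3 (swap(1, 3)): [E, F, H, G, J, C, B, I, A, D]
After 4 (rotate_left(1, 9, k=4)): [E, C, B, I, A, D, F, H, G, J]
After 5 (swap(1, 0)): [C, E, B, I, A, D, F, H, G, J]
After 6 (swap(6, 9)): [C, E, B, I, A, D, J, H, G, F]
After 7 (reverse(7, 9)): [C, E, B, I, A, D, J, F, G, H]

Answer: [C, E, B, I, A, D, J, F, G, H]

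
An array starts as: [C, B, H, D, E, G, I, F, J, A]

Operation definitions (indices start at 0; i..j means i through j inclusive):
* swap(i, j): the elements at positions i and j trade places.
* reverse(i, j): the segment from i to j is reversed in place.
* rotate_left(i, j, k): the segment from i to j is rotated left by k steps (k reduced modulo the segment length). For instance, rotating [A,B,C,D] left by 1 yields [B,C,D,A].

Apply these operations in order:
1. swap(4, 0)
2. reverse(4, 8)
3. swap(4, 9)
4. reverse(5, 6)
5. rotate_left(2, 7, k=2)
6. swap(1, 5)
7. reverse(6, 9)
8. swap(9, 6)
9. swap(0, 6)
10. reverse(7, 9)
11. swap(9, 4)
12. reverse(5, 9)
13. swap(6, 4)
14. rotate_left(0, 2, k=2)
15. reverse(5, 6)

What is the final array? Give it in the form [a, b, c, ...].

After 1 (swap(4, 0)): [E, B, H, D, C, G, I, F, J, A]
After 2 (reverse(4, 8)): [E, B, H, D, J, F, I, G, C, A]
After 3 (swap(4, 9)): [E, B, H, D, A, F, I, G, C, J]
After 4 (reverse(5, 6)): [E, B, H, D, A, I, F, G, C, J]
After 5 (rotate_left(2, 7, k=2)): [E, B, A, I, F, G, H, D, C, J]
After 6 (swap(1, 5)): [E, G, A, I, F, B, H, D, C, J]
After 7 (reverse(6, 9)): [E, G, A, I, F, B, J, C, D, H]
After 8 (swap(9, 6)): [E, G, A, I, F, B, H, C, D, J]
After 9 (swap(0, 6)): [H, G, A, I, F, B, E, C, D, J]
After 10 (reverse(7, 9)): [H, G, A, I, F, B, E, J, D, C]
After 11 (swap(9, 4)): [H, G, A, I, C, B, E, J, D, F]
After 12 (reverse(5, 9)): [H, G, A, I, C, F, D, J, E, B]
After 13 (swap(6, 4)): [H, G, A, I, D, F, C, J, E, B]
After 14 (rotate_left(0, 2, k=2)): [A, H, G, I, D, F, C, J, E, B]
After 15 (reverse(5, 6)): [A, H, G, I, D, C, F, J, E, B]

Answer: [A, H, G, I, D, C, F, J, E, B]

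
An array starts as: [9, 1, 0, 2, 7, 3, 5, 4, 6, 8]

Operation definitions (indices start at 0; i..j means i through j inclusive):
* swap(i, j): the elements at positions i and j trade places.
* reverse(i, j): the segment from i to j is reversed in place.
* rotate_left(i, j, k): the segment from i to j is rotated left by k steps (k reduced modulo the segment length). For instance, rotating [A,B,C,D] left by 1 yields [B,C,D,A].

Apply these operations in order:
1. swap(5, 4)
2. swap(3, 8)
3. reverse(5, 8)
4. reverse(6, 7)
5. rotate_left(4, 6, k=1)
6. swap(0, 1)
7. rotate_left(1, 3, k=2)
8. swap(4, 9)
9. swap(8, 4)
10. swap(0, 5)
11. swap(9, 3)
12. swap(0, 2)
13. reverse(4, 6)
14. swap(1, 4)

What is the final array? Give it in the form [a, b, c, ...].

After 1 (swap(5, 4)): [9, 1, 0, 2, 3, 7, 5, 4, 6, 8]
After 2 (swap(3, 8)): [9, 1, 0, 6, 3, 7, 5, 4, 2, 8]
After 3 (reverse(5, 8)): [9, 1, 0, 6, 3, 2, 4, 5, 7, 8]
After 4 (reverse(6, 7)): [9, 1, 0, 6, 3, 2, 5, 4, 7, 8]
After 5 (rotate_left(4, 6, k=1)): [9, 1, 0, 6, 2, 5, 3, 4, 7, 8]
After 6 (swap(0, 1)): [1, 9, 0, 6, 2, 5, 3, 4, 7, 8]
After 7 (rotate_left(1, 3, k=2)): [1, 6, 9, 0, 2, 5, 3, 4, 7, 8]
After 8 (swap(4, 9)): [1, 6, 9, 0, 8, 5, 3, 4, 7, 2]
After 9 (swap(8, 4)): [1, 6, 9, 0, 7, 5, 3, 4, 8, 2]
After 10 (swap(0, 5)): [5, 6, 9, 0, 7, 1, 3, 4, 8, 2]
After 11 (swap(9, 3)): [5, 6, 9, 2, 7, 1, 3, 4, 8, 0]
After 12 (swap(0, 2)): [9, 6, 5, 2, 7, 1, 3, 4, 8, 0]
After 13 (reverse(4, 6)): [9, 6, 5, 2, 3, 1, 7, 4, 8, 0]
After 14 (swap(1, 4)): [9, 3, 5, 2, 6, 1, 7, 4, 8, 0]

Answer: [9, 3, 5, 2, 6, 1, 7, 4, 8, 0]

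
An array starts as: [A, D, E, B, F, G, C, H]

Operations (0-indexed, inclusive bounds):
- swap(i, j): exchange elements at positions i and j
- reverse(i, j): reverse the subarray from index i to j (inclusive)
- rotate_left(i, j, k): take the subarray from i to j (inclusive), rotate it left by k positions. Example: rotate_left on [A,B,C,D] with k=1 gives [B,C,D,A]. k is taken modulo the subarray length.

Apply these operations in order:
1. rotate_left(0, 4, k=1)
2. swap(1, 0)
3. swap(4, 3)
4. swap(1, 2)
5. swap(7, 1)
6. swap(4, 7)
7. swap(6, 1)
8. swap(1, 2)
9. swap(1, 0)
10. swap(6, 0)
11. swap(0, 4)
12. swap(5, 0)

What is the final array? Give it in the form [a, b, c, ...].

Answer: [G, E, C, A, H, B, D, F]

Derivation:
After 1 (rotate_left(0, 4, k=1)): [D, E, B, F, A, G, C, H]
After 2 (swap(1, 0)): [E, D, B, F, A, G, C, H]
After 3 (swap(4, 3)): [E, D, B, A, F, G, C, H]
After 4 (swap(1, 2)): [E, B, D, A, F, G, C, H]
After 5 (swap(7, 1)): [E, H, D, A, F, G, C, B]
After 6 (swap(4, 7)): [E, H, D, A, B, G, C, F]
After 7 (swap(6, 1)): [E, C, D, A, B, G, H, F]
After 8 (swap(1, 2)): [E, D, C, A, B, G, H, F]
After 9 (swap(1, 0)): [D, E, C, A, B, G, H, F]
After 10 (swap(6, 0)): [H, E, C, A, B, G, D, F]
After 11 (swap(0, 4)): [B, E, C, A, H, G, D, F]
After 12 (swap(5, 0)): [G, E, C, A, H, B, D, F]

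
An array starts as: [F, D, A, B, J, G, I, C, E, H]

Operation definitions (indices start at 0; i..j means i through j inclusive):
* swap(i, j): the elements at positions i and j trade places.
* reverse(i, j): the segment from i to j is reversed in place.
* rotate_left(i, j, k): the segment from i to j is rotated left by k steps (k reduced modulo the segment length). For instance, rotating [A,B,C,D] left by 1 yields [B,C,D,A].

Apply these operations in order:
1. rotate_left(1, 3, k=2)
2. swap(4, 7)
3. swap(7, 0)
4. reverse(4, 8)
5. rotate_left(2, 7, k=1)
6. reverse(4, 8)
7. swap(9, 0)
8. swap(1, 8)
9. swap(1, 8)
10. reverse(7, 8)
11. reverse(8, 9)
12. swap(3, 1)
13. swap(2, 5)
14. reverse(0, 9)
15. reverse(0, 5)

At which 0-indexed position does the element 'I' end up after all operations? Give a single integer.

After 1 (rotate_left(1, 3, k=2)): [F, B, D, A, J, G, I, C, E, H]
After 2 (swap(4, 7)): [F, B, D, A, C, G, I, J, E, H]
After 3 (swap(7, 0)): [J, B, D, A, C, G, I, F, E, H]
After 4 (reverse(4, 8)): [J, B, D, A, E, F, I, G, C, H]
After 5 (rotate_left(2, 7, k=1)): [J, B, A, E, F, I, G, D, C, H]
After 6 (reverse(4, 8)): [J, B, A, E, C, D, G, I, F, H]
After 7 (swap(9, 0)): [H, B, A, E, C, D, G, I, F, J]
After 8 (swap(1, 8)): [H, F, A, E, C, D, G, I, B, J]
After 9 (swap(1, 8)): [H, B, A, E, C, D, G, I, F, J]
After 10 (reverse(7, 8)): [H, B, A, E, C, D, G, F, I, J]
After 11 (reverse(8, 9)): [H, B, A, E, C, D, G, F, J, I]
After 12 (swap(3, 1)): [H, E, A, B, C, D, G, F, J, I]
After 13 (swap(2, 5)): [H, E, D, B, C, A, G, F, J, I]
After 14 (reverse(0, 9)): [I, J, F, G, A, C, B, D, E, H]
After 15 (reverse(0, 5)): [C, A, G, F, J, I, B, D, E, H]

Answer: 5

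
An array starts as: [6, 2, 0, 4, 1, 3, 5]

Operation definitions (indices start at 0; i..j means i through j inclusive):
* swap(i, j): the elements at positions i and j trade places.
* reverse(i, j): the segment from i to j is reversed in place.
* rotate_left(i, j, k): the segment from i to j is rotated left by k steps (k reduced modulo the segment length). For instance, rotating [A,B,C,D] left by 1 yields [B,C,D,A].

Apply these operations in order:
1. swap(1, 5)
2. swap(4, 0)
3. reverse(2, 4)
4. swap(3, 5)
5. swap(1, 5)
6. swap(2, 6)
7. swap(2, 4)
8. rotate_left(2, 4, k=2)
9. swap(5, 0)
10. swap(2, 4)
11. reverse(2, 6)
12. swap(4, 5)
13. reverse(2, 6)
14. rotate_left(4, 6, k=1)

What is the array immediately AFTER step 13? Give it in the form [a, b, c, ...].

Answer: [3, 4, 2, 5, 0, 1, 6]

Derivation:
After 1 (swap(1, 5)): [6, 3, 0, 4, 1, 2, 5]
After 2 (swap(4, 0)): [1, 3, 0, 4, 6, 2, 5]
After 3 (reverse(2, 4)): [1, 3, 6, 4, 0, 2, 5]
After 4 (swap(3, 5)): [1, 3, 6, 2, 0, 4, 5]
After 5 (swap(1, 5)): [1, 4, 6, 2, 0, 3, 5]
After 6 (swap(2, 6)): [1, 4, 5, 2, 0, 3, 6]
After 7 (swap(2, 4)): [1, 4, 0, 2, 5, 3, 6]
After 8 (rotate_left(2, 4, k=2)): [1, 4, 5, 0, 2, 3, 6]
After 9 (swap(5, 0)): [3, 4, 5, 0, 2, 1, 6]
After 10 (swap(2, 4)): [3, 4, 2, 0, 5, 1, 6]
After 11 (reverse(2, 6)): [3, 4, 6, 1, 5, 0, 2]
After 12 (swap(4, 5)): [3, 4, 6, 1, 0, 5, 2]
After 13 (reverse(2, 6)): [3, 4, 2, 5, 0, 1, 6]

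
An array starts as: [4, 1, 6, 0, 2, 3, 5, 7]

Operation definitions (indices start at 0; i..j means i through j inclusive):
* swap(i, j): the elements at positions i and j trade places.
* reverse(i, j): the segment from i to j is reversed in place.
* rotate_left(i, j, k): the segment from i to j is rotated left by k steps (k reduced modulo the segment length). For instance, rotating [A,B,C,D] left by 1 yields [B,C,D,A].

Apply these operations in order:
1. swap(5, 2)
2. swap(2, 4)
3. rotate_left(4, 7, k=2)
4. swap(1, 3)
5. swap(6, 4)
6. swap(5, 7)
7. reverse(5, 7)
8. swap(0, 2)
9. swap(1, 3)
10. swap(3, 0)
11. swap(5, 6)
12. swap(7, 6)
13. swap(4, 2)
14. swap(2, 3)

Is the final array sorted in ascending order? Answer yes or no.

After 1 (swap(5, 2)): [4, 1, 3, 0, 2, 6, 5, 7]
After 2 (swap(2, 4)): [4, 1, 2, 0, 3, 6, 5, 7]
After 3 (rotate_left(4, 7, k=2)): [4, 1, 2, 0, 5, 7, 3, 6]
After 4 (swap(1, 3)): [4, 0, 2, 1, 5, 7, 3, 6]
After 5 (swap(6, 4)): [4, 0, 2, 1, 3, 7, 5, 6]
After 6 (swap(5, 7)): [4, 0, 2, 1, 3, 6, 5, 7]
After 7 (reverse(5, 7)): [4, 0, 2, 1, 3, 7, 5, 6]
After 8 (swap(0, 2)): [2, 0, 4, 1, 3, 7, 5, 6]
After 9 (swap(1, 3)): [2, 1, 4, 0, 3, 7, 5, 6]
After 10 (swap(3, 0)): [0, 1, 4, 2, 3, 7, 5, 6]
After 11 (swap(5, 6)): [0, 1, 4, 2, 3, 5, 7, 6]
After 12 (swap(7, 6)): [0, 1, 4, 2, 3, 5, 6, 7]
After 13 (swap(4, 2)): [0, 1, 3, 2, 4, 5, 6, 7]
After 14 (swap(2, 3)): [0, 1, 2, 3, 4, 5, 6, 7]

Answer: yes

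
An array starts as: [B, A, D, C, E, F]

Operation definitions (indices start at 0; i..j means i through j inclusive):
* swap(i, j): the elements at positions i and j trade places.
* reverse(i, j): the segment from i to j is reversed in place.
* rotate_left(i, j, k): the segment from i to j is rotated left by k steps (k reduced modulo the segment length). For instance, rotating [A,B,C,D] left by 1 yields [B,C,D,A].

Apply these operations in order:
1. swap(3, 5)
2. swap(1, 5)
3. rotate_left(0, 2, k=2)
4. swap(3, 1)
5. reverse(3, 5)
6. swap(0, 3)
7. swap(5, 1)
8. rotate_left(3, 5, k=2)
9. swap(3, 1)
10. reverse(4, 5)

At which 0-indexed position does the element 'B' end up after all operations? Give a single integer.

After 1 (swap(3, 5)): [B, A, D, F, E, C]
After 2 (swap(1, 5)): [B, C, D, F, E, A]
After 3 (rotate_left(0, 2, k=2)): [D, B, C, F, E, A]
After 4 (swap(3, 1)): [D, F, C, B, E, A]
After 5 (reverse(3, 5)): [D, F, C, A, E, B]
After 6 (swap(0, 3)): [A, F, C, D, E, B]
After 7 (swap(5, 1)): [A, B, C, D, E, F]
After 8 (rotate_left(3, 5, k=2)): [A, B, C, F, D, E]
After 9 (swap(3, 1)): [A, F, C, B, D, E]
After 10 (reverse(4, 5)): [A, F, C, B, E, D]

Answer: 3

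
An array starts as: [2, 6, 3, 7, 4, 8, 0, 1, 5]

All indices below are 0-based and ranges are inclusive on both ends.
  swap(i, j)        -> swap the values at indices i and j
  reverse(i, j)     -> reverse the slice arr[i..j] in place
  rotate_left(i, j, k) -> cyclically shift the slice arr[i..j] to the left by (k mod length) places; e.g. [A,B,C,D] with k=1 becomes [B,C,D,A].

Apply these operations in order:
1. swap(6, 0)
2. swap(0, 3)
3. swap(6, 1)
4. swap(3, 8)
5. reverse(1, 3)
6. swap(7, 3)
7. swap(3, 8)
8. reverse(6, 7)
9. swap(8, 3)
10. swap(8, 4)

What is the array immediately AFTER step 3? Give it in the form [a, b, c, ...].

Answer: [7, 2, 3, 0, 4, 8, 6, 1, 5]

Derivation:
After 1 (swap(6, 0)): [0, 6, 3, 7, 4, 8, 2, 1, 5]
After 2 (swap(0, 3)): [7, 6, 3, 0, 4, 8, 2, 1, 5]
After 3 (swap(6, 1)): [7, 2, 3, 0, 4, 8, 6, 1, 5]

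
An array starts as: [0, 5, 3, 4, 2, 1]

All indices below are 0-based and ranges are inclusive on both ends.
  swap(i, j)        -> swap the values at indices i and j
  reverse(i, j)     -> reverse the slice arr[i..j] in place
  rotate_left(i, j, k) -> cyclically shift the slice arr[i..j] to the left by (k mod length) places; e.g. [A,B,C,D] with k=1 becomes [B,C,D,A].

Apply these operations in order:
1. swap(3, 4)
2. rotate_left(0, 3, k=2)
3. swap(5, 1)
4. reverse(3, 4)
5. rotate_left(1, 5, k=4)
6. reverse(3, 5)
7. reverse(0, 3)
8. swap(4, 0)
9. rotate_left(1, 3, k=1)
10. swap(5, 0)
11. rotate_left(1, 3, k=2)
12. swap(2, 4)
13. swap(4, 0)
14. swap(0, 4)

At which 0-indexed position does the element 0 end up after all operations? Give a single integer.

Answer: 0

Derivation:
After 1 (swap(3, 4)): [0, 5, 3, 2, 4, 1]
After 2 (rotate_left(0, 3, k=2)): [3, 2, 0, 5, 4, 1]
After 3 (swap(5, 1)): [3, 1, 0, 5, 4, 2]
After 4 (reverse(3, 4)): [3, 1, 0, 4, 5, 2]
After 5 (rotate_left(1, 5, k=4)): [3, 2, 1, 0, 4, 5]
After 6 (reverse(3, 5)): [3, 2, 1, 5, 4, 0]
After 7 (reverse(0, 3)): [5, 1, 2, 3, 4, 0]
After 8 (swap(4, 0)): [4, 1, 2, 3, 5, 0]
After 9 (rotate_left(1, 3, k=1)): [4, 2, 3, 1, 5, 0]
After 10 (swap(5, 0)): [0, 2, 3, 1, 5, 4]
After 11 (rotate_left(1, 3, k=2)): [0, 1, 2, 3, 5, 4]
After 12 (swap(2, 4)): [0, 1, 5, 3, 2, 4]
After 13 (swap(4, 0)): [2, 1, 5, 3, 0, 4]
After 14 (swap(0, 4)): [0, 1, 5, 3, 2, 4]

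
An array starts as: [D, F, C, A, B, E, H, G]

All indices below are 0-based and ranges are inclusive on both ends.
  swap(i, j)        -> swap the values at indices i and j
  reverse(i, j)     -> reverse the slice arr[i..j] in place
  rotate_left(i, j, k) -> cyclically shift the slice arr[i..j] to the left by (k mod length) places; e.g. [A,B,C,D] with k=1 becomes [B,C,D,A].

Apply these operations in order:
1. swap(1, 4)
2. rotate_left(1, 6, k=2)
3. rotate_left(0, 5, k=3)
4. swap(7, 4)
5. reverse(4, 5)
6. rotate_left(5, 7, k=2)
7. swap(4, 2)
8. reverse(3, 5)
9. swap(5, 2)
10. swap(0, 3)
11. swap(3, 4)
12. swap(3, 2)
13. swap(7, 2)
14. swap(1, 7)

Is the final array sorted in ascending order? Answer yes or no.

Answer: yes

Derivation:
After 1 (swap(1, 4)): [D, B, C, A, F, E, H, G]
After 2 (rotate_left(1, 6, k=2)): [D, A, F, E, H, B, C, G]
After 3 (rotate_left(0, 5, k=3)): [E, H, B, D, A, F, C, G]
After 4 (swap(7, 4)): [E, H, B, D, G, F, C, A]
After 5 (reverse(4, 5)): [E, H, B, D, F, G, C, A]
After 6 (rotate_left(5, 7, k=2)): [E, H, B, D, F, A, G, C]
After 7 (swap(4, 2)): [E, H, F, D, B, A, G, C]
After 8 (reverse(3, 5)): [E, H, F, A, B, D, G, C]
After 9 (swap(5, 2)): [E, H, D, A, B, F, G, C]
After 10 (swap(0, 3)): [A, H, D, E, B, F, G, C]
After 11 (swap(3, 4)): [A, H, D, B, E, F, G, C]
After 12 (swap(3, 2)): [A, H, B, D, E, F, G, C]
After 13 (swap(7, 2)): [A, H, C, D, E, F, G, B]
After 14 (swap(1, 7)): [A, B, C, D, E, F, G, H]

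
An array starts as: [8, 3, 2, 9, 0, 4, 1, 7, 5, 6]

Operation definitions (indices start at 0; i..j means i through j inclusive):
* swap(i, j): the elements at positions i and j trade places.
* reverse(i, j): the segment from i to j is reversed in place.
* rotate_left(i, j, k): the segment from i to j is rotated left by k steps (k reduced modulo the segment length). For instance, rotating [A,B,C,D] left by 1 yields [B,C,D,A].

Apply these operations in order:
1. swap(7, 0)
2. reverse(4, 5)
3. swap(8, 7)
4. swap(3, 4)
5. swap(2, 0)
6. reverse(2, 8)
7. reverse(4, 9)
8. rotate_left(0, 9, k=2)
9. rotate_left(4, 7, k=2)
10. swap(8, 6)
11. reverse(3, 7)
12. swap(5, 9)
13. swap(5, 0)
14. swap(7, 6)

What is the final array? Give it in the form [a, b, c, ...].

After 1 (swap(7, 0)): [7, 3, 2, 9, 0, 4, 1, 8, 5, 6]
After 2 (reverse(4, 5)): [7, 3, 2, 9, 4, 0, 1, 8, 5, 6]
After 3 (swap(8, 7)): [7, 3, 2, 9, 4, 0, 1, 5, 8, 6]
After 4 (swap(3, 4)): [7, 3, 2, 4, 9, 0, 1, 5, 8, 6]
After 5 (swap(2, 0)): [2, 3, 7, 4, 9, 0, 1, 5, 8, 6]
After 6 (reverse(2, 8)): [2, 3, 8, 5, 1, 0, 9, 4, 7, 6]
After 7 (reverse(4, 9)): [2, 3, 8, 5, 6, 7, 4, 9, 0, 1]
After 8 (rotate_left(0, 9, k=2)): [8, 5, 6, 7, 4, 9, 0, 1, 2, 3]
After 9 (rotate_left(4, 7, k=2)): [8, 5, 6, 7, 0, 1, 4, 9, 2, 3]
After 10 (swap(8, 6)): [8, 5, 6, 7, 0, 1, 2, 9, 4, 3]
After 11 (reverse(3, 7)): [8, 5, 6, 9, 2, 1, 0, 7, 4, 3]
After 12 (swap(5, 9)): [8, 5, 6, 9, 2, 3, 0, 7, 4, 1]
After 13 (swap(5, 0)): [3, 5, 6, 9, 2, 8, 0, 7, 4, 1]
After 14 (swap(7, 6)): [3, 5, 6, 9, 2, 8, 7, 0, 4, 1]

Answer: [3, 5, 6, 9, 2, 8, 7, 0, 4, 1]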